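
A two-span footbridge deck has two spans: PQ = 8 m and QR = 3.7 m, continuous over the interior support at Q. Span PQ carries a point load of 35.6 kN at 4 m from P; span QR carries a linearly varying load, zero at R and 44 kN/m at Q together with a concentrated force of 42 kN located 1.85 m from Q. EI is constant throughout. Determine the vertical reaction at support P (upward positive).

R_P = 10.5 kN

Release continuity at Q by inserting a hinge; the redundant is the internal moment M_Q. The primary structure is two simply-supported spans PQ and QR.
Discontinuity in slope at Q on the released structure — sum the simple-span end rotations:
  span PQ: point load 35.6 at a = 4: Pab(L + a)/(6LEI) = 142.4/EI
  span QR: triangular load, peak 44: w₀L³/(45EI) = 49.53/EI
  span QR: point load 42 at a = 1.85: Pab(L + b)/(6LEI) = 35.94/EI
  relative rotation θ_0 = (142.4 + 85.46)/EI = 227.9/EI
A unit hogging moment at Q produces rotation L₁/(3EI) + L₂/(3EI) = 3.9/EI.
Slope continuity at Q: θ_0 = M_Q·3.9/EI, so M_Q = 227.9/3.9 = 58.43 kN·m (hogging).
Span PQ, ΣM about P with M_Q applied at Q: R_Q^{PQ}·8 = 142.4 + 58.43, so R_Q^{PQ} = 25.1 kN and R_P = 35.6 − 25.1 = 10.5 kN.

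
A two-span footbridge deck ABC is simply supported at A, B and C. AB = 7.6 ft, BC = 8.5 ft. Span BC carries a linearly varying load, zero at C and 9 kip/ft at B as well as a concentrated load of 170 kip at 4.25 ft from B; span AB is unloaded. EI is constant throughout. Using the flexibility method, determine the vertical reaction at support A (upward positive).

R_A = -21.83 kip

Take M_B as the redundant. Released structure: two simple spans AB and BC with a hinge at B.
End slopes at the hinge B, treating each span as simply supported:
  span BC: triangular load, peak 9: w₀L³/(45EI) = 122.8/EI
  span BC: point load 170 at a = 4.25: Pab(L + b)/(6LEI) = 767.7/EI
  relative rotation θ_0 = (0 + 890.5)/EI = 890.5/EI
A unit hogging moment at B produces rotation L₁/(3EI) + L₂/(3EI) = 5.367/EI.
Slope continuity at B: θ_0 = M_B·5.367/EI, so M_B = 890.5/5.367 = 165.9 kip·ft (hogging).
Span AB, ΣM about A with M_B applied at B: R_B^{AB}·7.6 = 0 + 165.9, so R_B^{AB} = 21.83 kip and R_A = 0 − 21.83 = -21.83 kip.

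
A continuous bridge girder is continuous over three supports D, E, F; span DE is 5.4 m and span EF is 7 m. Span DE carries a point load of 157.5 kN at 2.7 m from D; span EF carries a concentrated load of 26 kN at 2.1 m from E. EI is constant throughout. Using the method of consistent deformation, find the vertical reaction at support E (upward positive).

Take M_E as the redundant. Released structure: two simple spans DE and EF with a hinge at E.
Discontinuity in slope at E on the released structure — sum the simple-span end rotations:
  span DE: point load 157.5 at a = 2.7: Pab(L + a)/(6LEI) = 287/EI
  span EF: point load 26 at a = 2.1: Pab(L + b)/(6LEI) = 75.8/EI
  relative rotation θ_0 = (287 + 75.8)/EI = 362.8/EI
A unit hogging moment at E produces rotation L₁/(3EI) + L₂/(3EI) = 4.133/EI.
Slope continuity at E: θ_0 = M_E·4.133/EI, so M_E = 362.8/4.133 = 87.79 kN·m (hogging).
Span DE, ΣM about D with M_E applied at E: R_E^{DE}·5.4 = 425.2 + 87.79, so R_E^{DE} = 95.01 kN and R_D = 157.5 − 95.01 = 62.49 kN.
Span EF, ΣM about F: R_E^{EF}·7 = 127.4 + 87.79, so R_E^{EF} = 30.74 kN and R_F = 26 − 30.74 = -4.741 kN.
R_E = 95.01 + 30.74 = 125.7 kN.

R_E = 125.7 kN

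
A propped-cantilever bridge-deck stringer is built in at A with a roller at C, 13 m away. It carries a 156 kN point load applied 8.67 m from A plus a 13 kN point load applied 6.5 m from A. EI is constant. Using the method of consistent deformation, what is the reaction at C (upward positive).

Release the roller at C. Primary structure: cantilever fixed at A.
Primary-structure tip deflection at C by superposition:
  point load 156 at a = 8.67: Pa²(3L − a)/(6EI) = 59277/EI
  point load 13 at a = 6.5: Pa²(3L − a)/(6EI) = 2975/EI
  δ_0 = 62252/EI
Flexibility coefficient — unit upward force at C: δ_{CC} = L³/(3EI) = 732.3/EI.
The prop prevents deflection at C: R_C = δ_0/δ_{CC} = 62252/732.3 = 85 kN.

R_C = 85 kN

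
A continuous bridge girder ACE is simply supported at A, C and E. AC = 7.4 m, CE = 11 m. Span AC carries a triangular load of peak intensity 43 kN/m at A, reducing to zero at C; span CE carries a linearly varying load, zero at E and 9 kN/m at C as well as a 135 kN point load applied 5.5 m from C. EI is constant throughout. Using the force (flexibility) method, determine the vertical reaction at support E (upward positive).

Take M_C as the redundant. Released structure: two simple spans AC and CE with a hinge at C.
Discontinuity in slope at C on the released structure — sum the simple-span end rotations:
  span AC: triangular load, peak 43: 7w₀L³/(360EI) = 338.8/EI
  span CE: triangular load, peak 9: w₀L³/(45EI) = 266.2/EI
  span CE: point load 135 at a = 5.5: Pab(L + b)/(6LEI) = 1021/EI
  relative rotation θ_0 = (338.8 + 1287)/EI = 1626/EI
A unit hogging moment at C produces rotation L₁/(3EI) + L₂/(3EI) = 6.133/EI.
Compatibility: M_C·(L₁+L₂)/(3EI) = θ_0, giving M_C = 265.1 kN·m (hogging).
Span CE, ΣM about E: R_C^{CE}·11 = 1106 + 265.1, so R_C^{CE} = 124.6 kN and R_E = 184.5 − 124.6 = 59.9 kN.

R_E = 59.9 kN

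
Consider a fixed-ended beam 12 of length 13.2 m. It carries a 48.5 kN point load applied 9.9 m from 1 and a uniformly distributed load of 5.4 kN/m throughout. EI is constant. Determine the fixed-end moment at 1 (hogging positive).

Release both end moments; the primary structure is a simply-supported span 12 with redundants M_1 and M_2.
End rotations of the released simple span under the applied load (×1/EI):
  at 1: point load 48.5 at a = 9.9: Pab(L + b)/(6LEI) = 330.1/EI
  at 2: point load 48.5 at a = 9.9: Pab(L + a)/(6LEI) = 462.1/EI
  at 1: UDL 5.4: wL³/(24EI) = 517.5/EI
  at 2: UDL 5.4: wL³/(24EI) = 517.5/EI
  θ_10 = 847.6/EI,  θ_20 = 979.6/EI
Flexibility coefficients: a unit moment at one end gives L/(3EI) there and L/(6EI) at the far end, so f₁₁ = f₂₂ = 4.4/EI and f₁₂ = f₂₁ = 2.2/EI.
Compatibility — zero rotation at each built-in end:
  4.4 M_1 + 2.2 M_2 = 847.6
  2.2 M_1 + 4.4 M_2 = 979.6
Solving the pair gives M_1 = 108.4 kN·m and M_2 = 168.4 kN·m (hogging).

M_1 = 108.4 kN·m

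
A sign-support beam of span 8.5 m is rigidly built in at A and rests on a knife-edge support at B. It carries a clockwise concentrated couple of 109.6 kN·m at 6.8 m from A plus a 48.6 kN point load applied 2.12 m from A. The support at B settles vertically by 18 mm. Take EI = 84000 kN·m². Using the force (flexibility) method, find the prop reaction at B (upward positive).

Release the roller at B. Primary structure: cantilever fixed at A.
Free-end deflection of the primary structure under the applied loading (downward +):
  clockwise couple 109.6 at a = 6.8: M₀a(2L − a)/(2EI) = 3801/EI
  point load 48.6 at a = 2.12: Pa²(3L − a)/(6EI) = 851.1/EI
  δ_0 = 4652/EI
Tip deflection under a unit load at B: L³/(3EI) = 204.7/EI.
With EI = 84000 kN·m²: δ_0 = 0.055382 m and δ_{BB} = 0.002437 m/kN.
Compatibility — the beam at B must follow the support down by 0.018 m: δ_0 − R_B·δ_{BB} = 0.018, so R_B = (0.055382 − 0.018)/0.002437 = 15.34 kN.

R_B = 15.34 kN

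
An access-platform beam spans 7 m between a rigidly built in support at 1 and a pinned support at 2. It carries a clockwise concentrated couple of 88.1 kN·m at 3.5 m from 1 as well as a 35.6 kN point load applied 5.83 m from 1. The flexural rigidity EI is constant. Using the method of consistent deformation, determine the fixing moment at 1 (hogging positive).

M_1 = 9.232 kN·m

Remove the prop at 2; the released (primary) structure is a cantilever built in at 1.
Primary-structure tip deflection at 2 by superposition:
  clockwise couple 88.1 at a = 3.5: M₀a(2L − a)/(2EI) = 1619/EI
  point load 35.6 at a = 5.83: Pa²(3L − a)/(6EI) = 3059/EI
  δ_0 = 4678/EI
Flexibility coefficient — unit upward force at 2: δ_{22} = L³/(3EI) = 114.3/EI.
The prop prevents deflection at 2: R_2 = δ_0/δ_{22} = 4678/114.3 = 40.92 kN.
Moment equilibrium about 1: M_1 = Σ(load moments about 1) − R_2·L = 295.6 − 40.92×7 = 9.232 kN·m.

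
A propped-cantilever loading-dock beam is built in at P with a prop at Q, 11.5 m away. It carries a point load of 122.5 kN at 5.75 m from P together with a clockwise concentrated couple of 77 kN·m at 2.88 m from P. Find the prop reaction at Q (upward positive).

R_Q = 42.68 kN

Take the reaction at Q as the redundant and release it; the primary structure is a cantilever fixed at P.
Primary-structure tip deflection at Q by superposition:
  point load 122.5 at a = 5.75: Pa²(3L − a)/(6EI) = 19407/EI
  clockwise couple 77 at a = 2.88: M₀a(2L − a)/(2EI) = 2231/EI
  δ_0 = 21638/EI
Tip deflection under a unit load at Q: L³/(3EI) = 507/EI.
Compatibility at Q: δ_0 − R_Q·δ_{QQ} = 0, so R_Q = 21638/507 = 42.68 kN.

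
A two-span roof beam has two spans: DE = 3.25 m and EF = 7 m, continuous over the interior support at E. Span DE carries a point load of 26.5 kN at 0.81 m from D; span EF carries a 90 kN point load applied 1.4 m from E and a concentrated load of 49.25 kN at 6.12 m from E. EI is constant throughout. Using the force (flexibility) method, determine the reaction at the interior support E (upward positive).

Insert a hinge at E; M_E is the redundant, and each span becomes simply supported.
End slopes at the hinge E, treating each span as simply supported:
  span DE: point load 26.5 at a = 0.81: Pab(L + a)/(6LEI) = 10.9/EI
  span EF: point load 90 at a = 1.4: Pab(L + b)/(6LEI) = 211.7/EI
  span EF: point load 49.25 at a = 6.12: Pab(L + b)/(6LEI) = 49.76/EI
  relative rotation θ_0 = (10.9 + 261.4)/EI = 272.3/EI
A unit hogging moment at E produces rotation L₁/(3EI) + L₂/(3EI) = 3.417/EI.
Compatibility: M_E·(L₁+L₂)/(3EI) = θ_0, giving M_E = 79.71 kN·m (hogging).
Span DE, ΣM about D with M_E applied at E: R_E^{DE}·3.25 = 21.46 + 79.71, so R_E^{DE} = 31.13 kN and R_D = 26.5 − 31.13 = -4.631 kN.
Span EF, ΣM about F: R_E^{EF}·7 = 547.3 + 79.71, so R_E^{EF} = 89.58 kN and R_F = 139.2 − 89.58 = 49.67 kN.
R_E = 31.13 + 89.58 = 120.7 kN.

R_E = 120.7 kN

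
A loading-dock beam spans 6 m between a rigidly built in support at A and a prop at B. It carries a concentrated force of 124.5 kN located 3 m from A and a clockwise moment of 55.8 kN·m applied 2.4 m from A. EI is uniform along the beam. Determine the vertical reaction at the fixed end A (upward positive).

Choose R_B as the redundant. The primary structure is the cantilever fixed at A.
Free-end deflection of the primary structure under the applied loading (downward +):
  point load 124.5 at a = 3: Pa²(3L − a)/(6EI) = 2801/EI
  clockwise couple 55.8 at a = 2.4: M₀a(2L − a)/(2EI) = 642.8/EI
  δ_0 = 3444/EI
Flexibility coefficient — unit upward force at B: δ_{BB} = L³/(3EI) = 72/EI.
The prop prevents deflection at B: R_B = δ_0/δ_{BB} = 3444/72 = 47.83 kN.
Vertical equilibrium: R_A = ΣP − R_B = 124.5 − 47.83 = 76.67 kN.

R_A = 76.67 kN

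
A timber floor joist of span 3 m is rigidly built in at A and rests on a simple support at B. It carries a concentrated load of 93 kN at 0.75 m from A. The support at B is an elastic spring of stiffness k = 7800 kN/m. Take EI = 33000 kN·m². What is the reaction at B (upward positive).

R_B = 5.437 kN

Choose R_B as the redundant. The primary structure is the cantilever fixed at A.
Deflection at B on the released cantilever, summing each load's contribution:
  point load 93 at a = 0.75: Pa²(3L − a)/(6EI) = 71.93/EI
Flexibility coefficient — unit upward force at B: δ_{BB} = L³/(3EI) = 9/EI.
With EI = 33000 kN·m²: δ_0 = 0.00218 m and δ_{BB} = 0.000273 m/kN.
Compatibility — the spring shortens by R_B/k under the reaction it provides: δ_0 − R_B·δ_{BB} = R_B/k. With 1/k = 0.000128 m/kN, R_B = δ_0 / (δ_{BB} + 1/k) = 0.00218 / (0.000273 + 0.000128) = 5.437 kN.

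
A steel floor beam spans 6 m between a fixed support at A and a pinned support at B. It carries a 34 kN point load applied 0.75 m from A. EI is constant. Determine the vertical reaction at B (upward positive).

Choose R_B as the redundant. The primary structure is the cantilever fixed at A.
Free-end deflection of the primary structure under the applied loading (downward +):
  point load 34 at a = 0.75: Pa²(3L − a)/(6EI) = 54.98/EI
Tip deflection under a unit load at B: L³/(3EI) = 72/EI.
The prop prevents deflection at B: R_B = δ_0/δ_{BB} = 54.98/72 = 0.7637 kN.

R_B = 0.7637 kN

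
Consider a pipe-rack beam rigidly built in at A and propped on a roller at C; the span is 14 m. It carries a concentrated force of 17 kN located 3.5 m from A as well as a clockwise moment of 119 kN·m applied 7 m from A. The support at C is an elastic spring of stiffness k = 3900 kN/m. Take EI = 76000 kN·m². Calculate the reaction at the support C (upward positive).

Choose R_C as the redundant. The primary structure is the cantilever fixed at A.
Free-end deflection of the primary structure under the applied loading (downward +):
  point load 17 at a = 3.5: Pa²(3L − a)/(6EI) = 1336/EI
  clockwise couple 119 at a = 7: M₀a(2L − a)/(2EI) = 8746/EI
  δ_0 = 10083/EI
Tip deflection under a unit load at C: L³/(3EI) = 914.7/EI.
With EI = 76000 kN·m²: δ_0 = 0.13267 m and δ_{CC} = 0.012035 m/kN.
Compatibility — the spring shortens by R_C/k under the reaction it provides: δ_0 − R_C·δ_{CC} = R_C/k. With 1/k = 0.000256 m/kN, R_C = δ_0 / (δ_{CC} + 1/k) = 0.13267 / (0.012035 + 0.000256) = 10.79 kN.

R_C = 10.79 kN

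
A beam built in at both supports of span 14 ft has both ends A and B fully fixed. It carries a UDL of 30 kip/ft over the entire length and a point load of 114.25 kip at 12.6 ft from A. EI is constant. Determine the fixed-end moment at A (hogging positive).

Take the two fixed-end moments M_A, M_B as redundants; the released structure is the simple span AB.
Simple-span end rotations at A and B under the given loads:
  at A: UDL 30: wL³/(24EI) = 3430/EI
  at B: UDL 30: wL³/(24EI) = 3430/EI
  at A: point load 114.25 at a = 12.6: Pab(L + b)/(6LEI) = 369.5/EI
  at B: point load 114.25 at a = 12.6: Pab(L + a)/(6LEI) = 638.2/EI
  θ_A0 = 3799/EI,  θ_B0 = 4068/EI
Flexibility coefficients: a unit moment at one end gives L/(3EI) there and L/(6EI) at the far end, so f₁₁ = f₂₂ = 4.667/EI and f₁₂ = f₂₁ = 2.333/EI.
Compatibility — zero rotation at each built-in end:
  4.667 M_A + 2.333 M_B = 3799
  2.333 M_A + 4.667 M_B = 4068
Solving the pair gives M_A = 504.4 kip·ft and M_B = 619.6 kip·ft (hogging).

M_A = 504.4 kip·ft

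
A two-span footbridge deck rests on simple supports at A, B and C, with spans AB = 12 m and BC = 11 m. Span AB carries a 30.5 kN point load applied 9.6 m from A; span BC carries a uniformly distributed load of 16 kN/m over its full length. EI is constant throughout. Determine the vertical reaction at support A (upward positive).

Take M_B as the redundant. Released structure: two simple spans AB and BC with a hinge at B.
Rotations at B on the released spans (each span's end-slope, ×1/EI):
  span AB: point load 30.5 at a = 9.6: Pab(L + a)/(6LEI) = 210.8/EI
  span BC: UDL 16: wL³/(24EI) = 887.3/EI
  relative rotation θ_0 = (210.8 + 887.3)/EI = 1098/EI
A unit hogging moment at B produces rotation L₁/(3EI) + L₂/(3EI) = 7.667/EI.
Slope continuity at B: θ_0 = M_B·7.667/EI, so M_B = 1098/7.667 = 143.2 kN·m (hogging).
Span AB, ΣM about A with M_B applied at B: R_B^{AB}·12 = 292.8 + 143.2, so R_B^{AB} = 36.34 kN and R_A = 30.5 − 36.34 = -5.836 kN.

R_A = -5.836 kN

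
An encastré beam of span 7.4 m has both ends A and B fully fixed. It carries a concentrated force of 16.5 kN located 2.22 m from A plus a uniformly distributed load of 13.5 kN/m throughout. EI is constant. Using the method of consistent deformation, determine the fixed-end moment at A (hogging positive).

M_A = 79.55 kN·m

Release both end moments; the primary structure is a simply-supported span AB with redundants M_A and M_B.
End rotations of the released simple span under the applied load (×1/EI):
  at A: point load 16.5 at a = 2.22: Pab(L + b)/(6LEI) = 53.76/EI
  at B: point load 16.5 at a = 2.22: Pab(L + a)/(6LEI) = 41.11/EI
  at A: UDL 13.5: wL³/(24EI) = 227.9/EI
  at B: UDL 13.5: wL³/(24EI) = 227.9/EI
  θ_A0 = 281.7/EI,  θ_B0 = 269/EI
Flexibility coefficients: a unit moment at one end gives L/(3EI) there and L/(6EI) at the far end, so f₁₁ = f₂₂ = 2.467/EI and f₁₂ = f₂₁ = 1.233/EI.
Compatibility — zero rotation at each built-in end:
  2.467 M_A + 1.233 M_B = 281.7
  1.233 M_A + 2.467 M_B = 269
Solving the pair gives M_A = 79.55 kN·m and M_B = 69.3 kN·m (hogging).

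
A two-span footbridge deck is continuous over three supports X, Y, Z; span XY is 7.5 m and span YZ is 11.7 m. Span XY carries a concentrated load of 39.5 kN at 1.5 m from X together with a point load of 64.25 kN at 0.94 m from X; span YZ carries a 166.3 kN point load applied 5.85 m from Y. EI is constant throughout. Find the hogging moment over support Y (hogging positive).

Take M_Y as the redundant. Released structure: two simple spans XY and YZ with a hinge at Y.
Discontinuity in slope at Y on the released structure — sum the simple-span end rotations:
  span XY: point load 39.5 at a = 1.5: Pab(L + a)/(6LEI) = 71.1/EI
  span XY: point load 64.25 at a = 0.94: Pab(L + a)/(6LEI) = 74.31/EI
  span YZ: point load 166.3 at a = 5.85: Pab(L + b)/(6LEI) = 1423/EI
  relative rotation θ_0 = (145.4 + 1423)/EI = 1568/EI
A unit hogging moment at Y produces rotation L₁/(3EI) + L₂/(3EI) = 6.4/EI.
Slope continuity at Y: θ_0 = M_Y·6.4/EI, so M_Y = 1568/6.4 = 245 kN·m (hogging).

M_Y = 245 kN·m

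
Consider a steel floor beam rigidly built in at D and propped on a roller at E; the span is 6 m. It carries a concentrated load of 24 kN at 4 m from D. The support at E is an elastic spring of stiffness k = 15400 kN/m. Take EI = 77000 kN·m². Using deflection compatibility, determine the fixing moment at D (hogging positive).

Remove the prop at E; the released (primary) structure is a cantilever built in at D.
Downward deflection at the released point E due to the loads:
  point load 24 at a = 4: Pa²(3L − a)/(6EI) = 896/EI
Flexibility coefficient — unit upward force at E: δ_{EE} = L³/(3EI) = 72/EI.
With EI = 77000 kN·m²: δ_0 = 0.011636 m and δ_{EE} = 0.000935 m/kN.
Compatibility — the spring shortens by R_E/k under the reaction it provides: δ_0 − R_E·δ_{EE} = R_E/k. With 1/k = 0.000065 m/kN, R_E = δ_0 / (δ_{EE} + 1/k) = 0.011636 / (0.000935 + 0.000065) = 11.64 kN.
Moment equilibrium about D: M_D = Σ(load moments about D) − R_E·L = 96 − 11.64×6 = 26.18 kN·m.

M_D = 26.18 kN·m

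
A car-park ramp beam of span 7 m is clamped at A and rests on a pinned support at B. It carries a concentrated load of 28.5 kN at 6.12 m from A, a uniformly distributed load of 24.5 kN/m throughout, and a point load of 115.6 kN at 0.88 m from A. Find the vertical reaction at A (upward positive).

R_A = 225.5 kN

Take the reaction at B as the redundant and release it; the primary structure is a cantilever fixed at A.
Free-end deflection of the primary structure under the applied loading (downward +):
  point load 28.5 at a = 6.12: Pa²(3L − a)/(6EI) = 2647/EI
  UDL 24.5: wL⁴/(8EI) = 7353/EI
  point load 115.6 at a = 0.88: Pa²(3L − a)/(6EI) = 300.2/EI
  δ_0 = 10301/EI
Flexibility coefficient — unit upward force at B: δ_{BB} = L³/(3EI) = 114.3/EI.
Compatibility at B: δ_0 − R_B·δ_{BB} = 0, so R_B = 10301/114.3 = 90.09 kN.
Vertical equilibrium: R_A = ΣP − R_B = 315.6 − 90.09 = 225.5 kN.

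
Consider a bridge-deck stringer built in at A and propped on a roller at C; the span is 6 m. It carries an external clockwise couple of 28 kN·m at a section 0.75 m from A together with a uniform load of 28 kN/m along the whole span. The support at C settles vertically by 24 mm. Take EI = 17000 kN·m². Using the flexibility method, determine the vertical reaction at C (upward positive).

R_C = 58.97 kN

Release the roller at C. Primary structure: cantilever fixed at A.
Primary-structure tip deflection at C by superposition:
  clockwise couple 28 at a = 0.75: M₀a(2L − a)/(2EI) = 118.1/EI
  UDL 28: wL⁴/(8EI) = 4536/EI
  δ_0 = 4654/EI
Tip deflection under a unit load at C: L³/(3EI) = 72/EI.
With EI = 17000 kN·m²: δ_0 = 0.27377 m and δ_{CC} = 0.004235 m/kN.
Compatibility — the beam at C must follow the support down by 0.024 m: δ_0 − R_C·δ_{CC} = 0.024, so R_C = (0.27377 − 0.024)/0.004235 = 58.97 kN.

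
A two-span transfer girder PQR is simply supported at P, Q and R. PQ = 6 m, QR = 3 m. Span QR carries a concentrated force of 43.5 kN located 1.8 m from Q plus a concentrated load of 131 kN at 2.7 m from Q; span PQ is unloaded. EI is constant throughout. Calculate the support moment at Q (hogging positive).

M_Q = 13.79 kN·m

Insert a hinge at Q; M_Q is the redundant, and each span becomes simply supported.
End slopes at the hinge Q, treating each span as simply supported:
  span QR: point load 43.5 at a = 1.8: Pab(L + b)/(6LEI) = 21.92/EI
  span QR: point load 131 at a = 2.7: Pab(L + b)/(6LEI) = 19.45/EI
  relative rotation θ_0 = (0 + 41.38)/EI = 41.38/EI
A unit hogging moment at Q produces rotation L₁/(3EI) + L₂/(3EI) = 3/EI.
Compatibility: M_Q·(L₁+L₂)/(3EI) = θ_0, giving M_Q = 13.79 kN·m (hogging).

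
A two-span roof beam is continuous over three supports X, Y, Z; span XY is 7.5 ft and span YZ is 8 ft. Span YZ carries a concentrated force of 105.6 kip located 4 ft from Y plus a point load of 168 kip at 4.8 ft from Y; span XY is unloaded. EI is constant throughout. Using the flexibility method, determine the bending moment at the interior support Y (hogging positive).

M_Y = 198.3 kip·ft

Take M_Y as the redundant. Released structure: two simple spans XY and YZ with a hinge at Y.
Discontinuity in slope at Y on the released structure — sum the simple-span end rotations:
  span YZ: point load 105.6 at a = 4: Pab(L + b)/(6LEI) = 422.4/EI
  span YZ: point load 168 at a = 4.8: Pab(L + b)/(6LEI) = 602.1/EI
  relative rotation θ_0 = (0 + 1025)/EI = 1025/EI
A unit hogging moment at Y produces rotation L₁/(3EI) + L₂/(3EI) = 5.167/EI.
Slope continuity at Y: θ_0 = M_Y·5.167/EI, so M_Y = 1025/5.167 = 198.3 kip·ft (hogging).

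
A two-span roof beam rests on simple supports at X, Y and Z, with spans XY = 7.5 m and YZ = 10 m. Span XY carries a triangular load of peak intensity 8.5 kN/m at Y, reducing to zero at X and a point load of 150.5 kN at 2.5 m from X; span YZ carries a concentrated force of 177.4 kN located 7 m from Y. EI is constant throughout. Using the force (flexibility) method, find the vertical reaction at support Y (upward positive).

Take M_Y as the redundant. Released structure: two simple spans XY and YZ with a hinge at Y.
End slopes at the hinge Y, treating each span as simply supported:
  span XY: triangular load, peak 8.5: w₀L³/(45EI) = 79.69/EI
  span XY: point load 150.5 at a = 2.5: Pab(L + a)/(6LEI) = 418.1/EI
  span YZ: point load 177.4 at a = 7: Pab(L + b)/(6LEI) = 807.2/EI
  relative rotation θ_0 = (497.7 + 807.2)/EI = 1305/EI
A unit hogging moment at Y produces rotation L₁/(3EI) + L₂/(3EI) = 5.833/EI.
Compatibility: M_Y·(L₁+L₂)/(3EI) = θ_0, giving M_Y = 223.7 kN·m (hogging).
Span XY, ΣM about X with M_Y applied at Y: R_Y^{XY}·7.5 = 535.6 + 223.7, so R_Y^{XY} = 101.2 kN and R_X = 182.4 − 101.2 = 81.13 kN.
Span YZ, ΣM about Z: R_Y^{YZ}·10 = 532.2 + 223.7, so R_Y^{YZ} = 75.59 kN and R_Z = 177.4 − 75.59 = 101.8 kN.
R_Y = 101.2 + 75.59 = 176.8 kN.

R_Y = 176.8 kN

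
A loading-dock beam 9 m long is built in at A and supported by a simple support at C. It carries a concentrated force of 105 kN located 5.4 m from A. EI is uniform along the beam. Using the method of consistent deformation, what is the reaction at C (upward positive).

R_C = 45.36 kN

Take the reaction at C as the redundant and release it; the primary structure is a cantilever fixed at A.
Deflection at C on the released cantilever, summing each load's contribution:
  point load 105 at a = 5.4: Pa²(3L − a)/(6EI) = 11022/EI
Flexibility coefficient — unit upward force at C: δ_{CC} = L³/(3EI) = 243/EI.
Compatibility at C: δ_0 − R_C·δ_{CC} = 0, so R_C = 11022/243 = 45.36 kN.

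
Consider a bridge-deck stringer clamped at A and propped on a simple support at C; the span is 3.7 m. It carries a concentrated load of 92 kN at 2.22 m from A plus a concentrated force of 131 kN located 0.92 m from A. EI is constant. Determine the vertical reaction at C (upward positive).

Take the reaction at C as the redundant and release it; the primary structure is a cantilever fixed at A.
Primary-structure tip deflection at C by superposition:
  point load 92 at a = 2.22: Pa²(3L − a)/(6EI) = 671.1/EI
  point load 131 at a = 0.92: Pa²(3L − a)/(6EI) = 188.1/EI
  δ_0 = 859.2/EI
Tip deflection under a unit load at C: L³/(3EI) = 16.88/EI.
The prop prevents deflection at C: R_C = δ_0/δ_{CC} = 859.2/16.88 = 50.89 kN.

R_C = 50.89 kN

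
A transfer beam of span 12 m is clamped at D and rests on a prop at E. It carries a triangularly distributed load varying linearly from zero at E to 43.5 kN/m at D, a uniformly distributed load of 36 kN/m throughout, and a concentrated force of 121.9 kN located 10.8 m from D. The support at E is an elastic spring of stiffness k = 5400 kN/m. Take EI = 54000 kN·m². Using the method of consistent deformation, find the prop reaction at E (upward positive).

R_E = 312.5 kN

Release the roller at E. Primary structure: cantilever fixed at D.
Primary-structure tip deflection at E by superposition:
  triangular load, peak 43.5 at the fixed end: w₀L⁴/(30EI) = 30067/EI
  UDL 36: wL⁴/(8EI) = 93312/EI
  point load 121.9 at a = 10.8: Pa²(3L − a)/(6EI) = 59717/EI
  δ_0 = 183097/EI
Tip deflection under a unit load at E: L³/(3EI) = 576/EI.
With EI = 54000 kN·m²: δ_0 = 3.3907 m and δ_{EE} = 0.010667 m/kN.
Compatibility — the spring shortens by R_E/k under the reaction it provides: δ_0 − R_E·δ_{EE} = R_E/k. With 1/k = 0.000185 m/kN, R_E = δ_0 / (δ_{EE} + 1/k) = 3.3907 / (0.010667 + 0.000185) = 312.5 kN.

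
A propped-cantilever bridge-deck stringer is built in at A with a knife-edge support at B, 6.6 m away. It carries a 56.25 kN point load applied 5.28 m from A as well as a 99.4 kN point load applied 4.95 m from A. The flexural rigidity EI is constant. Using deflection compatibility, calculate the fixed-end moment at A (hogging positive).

M_A = 112.5 kN·m

Take the reaction at B as the redundant and release it; the primary structure is a cantilever fixed at A.
Free-end deflection of the primary structure under the applied loading (downward +):
  point load 56.25 at a = 5.28: Pa²(3L − a)/(6EI) = 3795/EI
  point load 99.4 at a = 4.95: Pa²(3L − a)/(6EI) = 6028/EI
  δ_0 = 9823/EI
Tip deflection under a unit load at B: L³/(3EI) = 95.83/EI.
Compatibility at B: δ_0 − R_B·δ_{BB} = 0, so R_B = 9823/95.83 = 102.5 kN.
Moment equilibrium about A: M_A = Σ(load moments about A) − R_B·L = 789 − 102.5×6.6 = 112.5 kN·m.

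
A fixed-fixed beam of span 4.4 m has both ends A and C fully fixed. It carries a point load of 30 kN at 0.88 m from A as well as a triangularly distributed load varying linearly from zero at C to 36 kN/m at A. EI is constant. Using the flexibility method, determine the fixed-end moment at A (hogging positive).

M_A = 51.74 kN·m

Take the two fixed-end moments M_A, M_C as redundants; the released structure is the simple span AC.
On the primary (simply-supported) span, the end slopes from the loading are:
  at A: point load 30 at a = 0.88: Pab(L + b)/(6LEI) = 27.88/EI
  at C: point load 30 at a = 0.88: Pab(L + a)/(6LEI) = 18.59/EI
  at A: triangular load, peak 36: w₀L³/(45EI) = 68.15/EI
  at C: triangular load, peak 36: 7w₀L³/(360EI) = 59.63/EI
  θ_A0 = 96.03/EI,  θ_C0 = 78.21/EI
Flexibility coefficients: a unit moment at one end gives L/(3EI) there and L/(6EI) at the far end, so f₁₁ = f₂₂ = 1.467/EI and f₁₂ = f₂₁ = 0.7333/EI.
Compatibility — zero rotation at each built-in end:
  1.467 M_A + 0.7333 M_C = 96.03
  0.7333 M_A + 1.467 M_C = 78.21
Solving the pair gives M_A = 51.74 kN·m and M_C = 27.46 kN·m (hogging).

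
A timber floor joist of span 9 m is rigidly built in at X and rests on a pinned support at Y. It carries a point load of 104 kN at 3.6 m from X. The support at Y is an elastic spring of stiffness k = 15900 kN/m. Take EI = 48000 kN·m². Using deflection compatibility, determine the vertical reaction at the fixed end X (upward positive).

R_X = 82.63 kN

Remove the prop at Y; the released (primary) structure is a cantilever built in at X.
Primary-structure tip deflection at Y by superposition:
  point load 104 at a = 3.6: Pa²(3L − a)/(6EI) = 5257/EI
Tip deflection under a unit load at Y: L³/(3EI) = 243/EI.
With EI = 48000 kN·m²: δ_0 = 0.10951 m and δ_{YY} = 0.005063 m/kN.
Compatibility — the spring shortens by R_Y/k under the reaction it provides: δ_0 − R_Y·δ_{YY} = R_Y/k. With 1/k = 0.000063 m/kN, R_Y = δ_0 / (δ_{YY} + 1/k) = 0.10951 / (0.005063 + 0.000063) = 21.37 kN.
Vertical equilibrium: R_X = ΣP − R_Y = 104 − 21.37 = 82.63 kN.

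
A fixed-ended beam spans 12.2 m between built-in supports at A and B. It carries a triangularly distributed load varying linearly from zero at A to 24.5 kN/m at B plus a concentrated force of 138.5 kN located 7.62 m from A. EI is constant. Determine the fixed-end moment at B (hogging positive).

Take the two fixed-end moments M_A, M_B as redundants; the released structure is the simple span AB.
End rotations of the released simple span under the applied load (×1/EI):
  at A: triangular load, peak 24.5: 7w₀L³/(360EI) = 865/EI
  at B: triangular load, peak 24.5: w₀L³/(45EI) = 988.6/EI
  at A: point load 138.5 at a = 7.62: Pab(L + b)/(6LEI) = 1108/EI
  at B: point load 138.5 at a = 7.62: Pab(L + a)/(6LEI) = 1309/EI
  θ_A0 = 1973/EI,  θ_B0 = 2297/EI
Flexibility coefficients: a unit moment at one end gives L/(3EI) there and L/(6EI) at the far end, so f₁₁ = f₂₂ = 4.067/EI and f₁₂ = f₂₁ = 2.033/EI.
Compatibility — zero rotation at each built-in end:
  4.067 M_A + 2.033 M_B = 1973
  2.033 M_A + 4.067 M_B = 2297
Solving the pair gives M_A = 270.3 kN·m and M_B = 429.8 kN·m (hogging).

M_B = 429.8 kN·m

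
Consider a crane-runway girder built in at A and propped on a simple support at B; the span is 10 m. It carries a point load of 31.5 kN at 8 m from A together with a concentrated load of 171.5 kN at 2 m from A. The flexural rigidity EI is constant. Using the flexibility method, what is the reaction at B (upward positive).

Take the reaction at B as the redundant and release it; the primary structure is a cantilever fixed at A.
Deflection at B on the released cantilever, summing each load's contribution:
  point load 31.5 at a = 8: Pa²(3L − a)/(6EI) = 7392/EI
  point load 171.5 at a = 2: Pa²(3L − a)/(6EI) = 3201/EI
  δ_0 = 10593/EI
Tip deflection under a unit load at B: L³/(3EI) = 333.3/EI.
The prop prevents deflection at B: R_B = δ_0/δ_{BB} = 10593/333.3 = 31.78 kN.

R_B = 31.78 kN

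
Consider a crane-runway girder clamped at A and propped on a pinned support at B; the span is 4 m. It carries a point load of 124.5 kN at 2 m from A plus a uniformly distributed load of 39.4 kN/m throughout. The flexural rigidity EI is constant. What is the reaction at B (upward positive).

R_B = 98.01 kN

Choose R_B as the redundant. The primary structure is the cantilever fixed at A.
Downward deflection at the released point B due to the loads:
  point load 124.5 at a = 2: Pa²(3L − a)/(6EI) = 830/EI
  UDL 39.4: wL⁴/(8EI) = 1261/EI
  δ_0 = 2091/EI
Tip deflection under a unit load at B: L³/(3EI) = 21.33/EI.
The prop prevents deflection at B: R_B = δ_0/δ_{BB} = 2091/21.33 = 98.01 kN.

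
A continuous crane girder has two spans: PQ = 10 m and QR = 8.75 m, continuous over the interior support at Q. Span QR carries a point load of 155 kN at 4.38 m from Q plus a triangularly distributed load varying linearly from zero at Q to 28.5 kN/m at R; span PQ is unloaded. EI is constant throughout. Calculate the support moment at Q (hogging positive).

M_Q = 178 kN·m

Take M_Q as the redundant. Released structure: two simple spans PQ and QR with a hinge at Q.
Discontinuity in slope at Q on the released structure — sum the simple-span end rotations:
  span QR: point load 155 at a = 4.38: Pab(L + b)/(6LEI) = 741.4/EI
  span QR: triangular load, peak 28.5: 7w₀L³/(360EI) = 371.2/EI
  relative rotation θ_0 = (0 + 1113)/EI = 1113/EI
A unit hogging moment at Q produces rotation L₁/(3EI) + L₂/(3EI) = 6.25/EI.
Slope continuity at Q: θ_0 = M_Q·6.25/EI, so M_Q = 1113/6.25 = 178 kN·m (hogging).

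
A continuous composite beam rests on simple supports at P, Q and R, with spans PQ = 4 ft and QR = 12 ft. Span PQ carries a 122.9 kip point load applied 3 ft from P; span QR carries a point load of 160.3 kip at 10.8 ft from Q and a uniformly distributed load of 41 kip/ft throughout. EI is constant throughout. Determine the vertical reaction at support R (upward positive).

Release continuity at Q by inserting a hinge; the redundant is the internal moment M_Q. The primary structure is two simply-supported spans PQ and QR.
Discontinuity in slope at Q on the released structure — sum the simple-span end rotations:
  span PQ: point load 122.9 at a = 3: Pab(L + a)/(6LEI) = 107.5/EI
  span QR: point load 160.3 at a = 10.8: Pab(L + b)/(6LEI) = 380.9/EI
  span QR: UDL 41: wL³/(24EI) = 2952/EI
  relative rotation θ_0 = (107.5 + 3333)/EI = 3440/EI
A unit hogging moment at Q produces rotation L₁/(3EI) + L₂/(3EI) = 5.333/EI.
Compatibility: M_Q·(L₁+L₂)/(3EI) = θ_0, giving M_Q = 645.1 kip·ft (hogging).
Span QR, ΣM about R: R_Q^{QR}·12 = 3144 + 645.1, so R_Q^{QR} = 315.8 kip and R_R = 652.3 − 315.8 = 336.5 kip.

R_R = 336.5 kip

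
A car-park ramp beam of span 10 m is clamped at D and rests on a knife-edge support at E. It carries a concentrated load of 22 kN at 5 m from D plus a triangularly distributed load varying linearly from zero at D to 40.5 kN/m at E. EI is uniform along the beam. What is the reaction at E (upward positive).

Choose R_E as the redundant. The primary structure is the cantilever fixed at D.
Free-end deflection of the primary structure under the applied loading (downward +):
  point load 22 at a = 5: Pa²(3L − a)/(6EI) = 2292/EI
  triangular load, peak 40.5 at the free end: 11w₀L⁴/(120EI) = 37125/EI
  δ_0 = 39417/EI
Tip deflection under a unit load at E: L³/(3EI) = 333.3/EI.
The prop prevents deflection at E: R_E = δ_0/δ_{EE} = 39417/333.3 = 118.2 kN.

R_E = 118.2 kN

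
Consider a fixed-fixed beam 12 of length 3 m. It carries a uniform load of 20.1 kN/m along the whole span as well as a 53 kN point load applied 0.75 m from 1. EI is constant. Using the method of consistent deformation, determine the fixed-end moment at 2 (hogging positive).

Take the two fixed-end moments M_1, M_2 as redundants; the released structure is the simple span 12.
Simple-span end rotations at 1 and 2 under the given loads:
  at 1: UDL 20.1: wL³/(24EI) = 22.61/EI
  at 2: UDL 20.1: wL³/(24EI) = 22.61/EI
  at 1: point load 53 at a = 0.75: Pab(L + b)/(6LEI) = 26.09/EI
  at 2: point load 53 at a = 0.75: Pab(L + a)/(6LEI) = 18.63/EI
  θ_10 = 48.7/EI,  θ_20 = 41.25/EI
Flexibility coefficients: a unit moment at one end gives L/(3EI) there and L/(6EI) at the far end, so f₁₁ = f₂₂ = 1/EI and f₁₂ = f₂₁ = 0.5/EI.
Compatibility — zero rotation at each built-in end:
  1 M_1 + 0.5 M_2 = 48.7
  0.5 M_1 + 1 M_2 = 41.25
Solving the pair gives M_1 = 37.43 kN·m and M_2 = 22.53 kN·m (hogging).

M_2 = 22.53 kN·m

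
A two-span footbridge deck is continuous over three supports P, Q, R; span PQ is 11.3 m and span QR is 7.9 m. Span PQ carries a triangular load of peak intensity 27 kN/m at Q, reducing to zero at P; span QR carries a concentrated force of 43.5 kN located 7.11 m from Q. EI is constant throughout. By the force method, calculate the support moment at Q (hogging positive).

Release continuity at Q by inserting a hinge; the redundant is the internal moment M_Q. The primary structure is two simply-supported spans PQ and QR.
End slopes at the hinge Q, treating each span as simply supported:
  span PQ: triangular load, peak 27: w₀L³/(45EI) = 865.7/EI
  span QR: point load 43.5 at a = 7.11: Pab(L + b)/(6LEI) = 44.79/EI
  relative rotation θ_0 = (865.7 + 44.79)/EI = 910.5/EI
A unit hogging moment at Q produces rotation L₁/(3EI) + L₂/(3EI) = 6.4/EI.
Slope continuity at Q: θ_0 = M_Q·6.4/EI, so M_Q = 910.5/6.4 = 142.3 kN·m (hogging).

M_Q = 142.3 kN·m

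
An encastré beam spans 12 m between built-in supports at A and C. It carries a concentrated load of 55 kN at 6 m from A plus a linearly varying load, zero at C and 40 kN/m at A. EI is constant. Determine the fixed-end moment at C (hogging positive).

Take the two fixed-end moments M_A, M_C as redundants; the released structure is the simple span AC.
Simple-span end rotations at A and C under the given loads:
  at A: point load 55 at a = 6: Pab(L + b)/(6LEI) = 495/EI
  at C: point load 55 at a = 6: Pab(L + a)/(6LEI) = 495/EI
  at A: triangular load, peak 40: w₀L³/(45EI) = 1536/EI
  at C: triangular load, peak 40: 7w₀L³/(360EI) = 1344/EI
  θ_A0 = 2031/EI,  θ_C0 = 1839/EI
Flexibility coefficients: a unit moment at one end gives L/(3EI) there and L/(6EI) at the far end, so f₁₁ = f₂₂ = 4/EI and f₁₂ = f₂₁ = 2/EI.
Compatibility — zero rotation at each built-in end:
  4 M_A + 2 M_C = 2031
  2 M_A + 4 M_C = 1839
Solving the pair gives M_A = 370.5 kN·m and M_C = 274.5 kN·m (hogging).

M_C = 274.5 kN·m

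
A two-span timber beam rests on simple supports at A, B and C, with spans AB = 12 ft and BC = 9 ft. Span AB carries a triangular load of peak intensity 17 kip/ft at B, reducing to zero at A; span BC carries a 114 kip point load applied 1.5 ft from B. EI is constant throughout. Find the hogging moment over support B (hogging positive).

M_B = 149.2 kip·ft

Release continuity at B by inserting a hinge; the redundant is the internal moment M_B. The primary structure is two simply-supported spans AB and BC.
End slopes at the hinge B, treating each span as simply supported:
  span AB: triangular load, peak 17: w₀L³/(45EI) = 652.8/EI
  span BC: point load 114 at a = 1.5: Pab(L + b)/(6LEI) = 391.9/EI
  relative rotation θ_0 = (652.8 + 391.9)/EI = 1045/EI
A unit hogging moment at B produces rotation L₁/(3EI) + L₂/(3EI) = 7/EI.
Compatibility: M_B·(L₁+L₂)/(3EI) = θ_0, giving M_B = 149.2 kip·ft (hogging).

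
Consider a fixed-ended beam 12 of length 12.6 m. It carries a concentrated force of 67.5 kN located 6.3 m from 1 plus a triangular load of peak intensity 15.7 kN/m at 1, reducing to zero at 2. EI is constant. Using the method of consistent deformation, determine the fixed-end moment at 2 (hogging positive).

M_2 = 189.4 kN·m

Release both end moments; the primary structure is a simply-supported span 12 with redundants M_1 and M_2.
End rotations of the released simple span under the applied load (×1/EI):
  at 1: point load 67.5 at a = 6.3: Pab(L + b)/(6LEI) = 669.8/EI
  at 2: point load 67.5 at a = 6.3: Pab(L + a)/(6LEI) = 669.8/EI
  at 1: triangular load, peak 15.7: w₀L³/(45EI) = 697.9/EI
  at 2: triangular load, peak 15.7: 7w₀L³/(360EI) = 610.7/EI
  θ_10 = 1368/EI,  θ_20 = 1280/EI
Flexibility coefficients: a unit moment at one end gives L/(3EI) there and L/(6EI) at the far end, so f₁₁ = f₂₂ = 4.2/EI and f₁₂ = f₂₁ = 2.1/EI.
Compatibility — zero rotation at each built-in end:
  4.2 M_1 + 2.1 M_2 = 1368
  2.1 M_1 + 4.2 M_2 = 1280
Solving the pair gives M_1 = 230.9 kN·m and M_2 = 189.4 kN·m (hogging).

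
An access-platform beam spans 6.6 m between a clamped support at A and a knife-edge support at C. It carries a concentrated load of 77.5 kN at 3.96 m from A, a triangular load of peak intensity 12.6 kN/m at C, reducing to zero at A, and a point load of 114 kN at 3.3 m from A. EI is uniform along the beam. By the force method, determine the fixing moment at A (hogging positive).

Remove the prop at C; the released (primary) structure is a cantilever built in at A.
Deflection at C on the released cantilever, summing each load's contribution:
  point load 77.5 at a = 3.96: Pa²(3L − a)/(6EI) = 3208/EI
  triangular load, peak 12.6 at the free end: 11w₀L⁴/(120EI) = 2192/EI
  point load 114 at a = 3.3: Pa²(3L − a)/(6EI) = 3414/EI
  δ_0 = 8814/EI
Tip deflection under a unit load at C: L³/(3EI) = 95.83/EI.
Compatibility at C: δ_0 − R_C·δ_{CC} = 0, so R_C = 8814/95.83 = 91.97 kN.
Moment equilibrium about A: M_A = Σ(load moments about A) − R_C·L = 866.1 − 91.97×6.6 = 259 kN·m.

M_A = 259 kN·m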